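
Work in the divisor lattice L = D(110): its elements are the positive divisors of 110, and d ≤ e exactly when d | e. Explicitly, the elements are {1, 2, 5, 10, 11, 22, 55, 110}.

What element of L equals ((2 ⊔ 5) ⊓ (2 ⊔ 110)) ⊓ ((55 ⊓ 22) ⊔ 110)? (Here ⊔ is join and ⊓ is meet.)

2 ∨ 5 = 10
2 ∨ 110 = 110
10 ∧ 110 = 10
55 ∧ 22 = 11
11 ∨ 110 = 110
10 ∧ 110 = 10

10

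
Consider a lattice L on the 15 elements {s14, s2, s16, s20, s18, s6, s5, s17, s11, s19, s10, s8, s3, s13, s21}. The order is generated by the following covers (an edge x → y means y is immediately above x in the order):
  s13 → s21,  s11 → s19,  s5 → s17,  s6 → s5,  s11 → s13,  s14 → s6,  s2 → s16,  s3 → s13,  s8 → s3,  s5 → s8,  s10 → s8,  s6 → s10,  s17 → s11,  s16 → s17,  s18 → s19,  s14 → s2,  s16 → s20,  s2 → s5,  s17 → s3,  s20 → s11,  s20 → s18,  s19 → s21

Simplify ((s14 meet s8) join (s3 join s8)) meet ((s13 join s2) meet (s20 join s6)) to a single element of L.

s17

s14 ∧ s8 = s14
s3 ∨ s8 = s3
s14 ∨ s3 = s3
s13 ∨ s2 = s13
s20 ∨ s6 = s11
s13 ∧ s11 = s11
s3 ∧ s11 = s17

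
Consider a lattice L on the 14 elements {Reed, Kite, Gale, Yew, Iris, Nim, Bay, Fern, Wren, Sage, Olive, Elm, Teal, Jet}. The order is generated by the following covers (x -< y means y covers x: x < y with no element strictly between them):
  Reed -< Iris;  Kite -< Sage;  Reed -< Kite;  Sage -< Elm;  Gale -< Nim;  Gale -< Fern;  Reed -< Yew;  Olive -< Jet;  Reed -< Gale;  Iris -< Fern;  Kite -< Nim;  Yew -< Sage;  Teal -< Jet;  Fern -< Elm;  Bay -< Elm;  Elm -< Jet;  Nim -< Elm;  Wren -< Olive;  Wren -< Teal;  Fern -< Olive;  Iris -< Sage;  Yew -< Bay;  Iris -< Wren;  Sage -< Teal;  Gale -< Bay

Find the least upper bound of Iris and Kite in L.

Sage

Common upper bounds of {Iris, Kite}: Elm, Jet, Sage, Teal.
The least among these is Sage.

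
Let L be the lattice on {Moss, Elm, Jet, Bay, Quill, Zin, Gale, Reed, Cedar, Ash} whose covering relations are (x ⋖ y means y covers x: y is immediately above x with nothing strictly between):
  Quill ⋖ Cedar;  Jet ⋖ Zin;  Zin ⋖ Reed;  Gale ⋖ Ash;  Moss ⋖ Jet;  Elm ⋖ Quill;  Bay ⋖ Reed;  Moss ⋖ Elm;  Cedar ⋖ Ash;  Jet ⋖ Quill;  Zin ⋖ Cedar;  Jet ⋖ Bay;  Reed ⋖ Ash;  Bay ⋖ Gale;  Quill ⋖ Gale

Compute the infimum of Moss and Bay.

Common lower bounds of {Moss, Bay}: Moss.
The greatest among these is Moss.

Moss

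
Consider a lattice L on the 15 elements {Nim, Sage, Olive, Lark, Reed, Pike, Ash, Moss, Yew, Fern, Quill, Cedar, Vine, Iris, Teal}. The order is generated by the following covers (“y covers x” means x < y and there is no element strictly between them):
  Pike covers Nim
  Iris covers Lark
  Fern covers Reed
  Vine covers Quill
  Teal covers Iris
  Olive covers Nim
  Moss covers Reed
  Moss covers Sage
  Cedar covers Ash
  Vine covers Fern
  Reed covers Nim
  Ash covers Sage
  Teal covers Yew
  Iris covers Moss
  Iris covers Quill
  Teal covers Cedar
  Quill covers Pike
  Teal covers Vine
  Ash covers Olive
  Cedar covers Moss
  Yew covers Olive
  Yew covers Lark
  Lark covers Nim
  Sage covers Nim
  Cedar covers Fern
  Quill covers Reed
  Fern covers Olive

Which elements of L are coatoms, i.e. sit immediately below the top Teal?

Cedar, Iris, Vine, Yew

The coatoms are exactly the elements covered by Teal: Cedar, Iris, Vine, Yew.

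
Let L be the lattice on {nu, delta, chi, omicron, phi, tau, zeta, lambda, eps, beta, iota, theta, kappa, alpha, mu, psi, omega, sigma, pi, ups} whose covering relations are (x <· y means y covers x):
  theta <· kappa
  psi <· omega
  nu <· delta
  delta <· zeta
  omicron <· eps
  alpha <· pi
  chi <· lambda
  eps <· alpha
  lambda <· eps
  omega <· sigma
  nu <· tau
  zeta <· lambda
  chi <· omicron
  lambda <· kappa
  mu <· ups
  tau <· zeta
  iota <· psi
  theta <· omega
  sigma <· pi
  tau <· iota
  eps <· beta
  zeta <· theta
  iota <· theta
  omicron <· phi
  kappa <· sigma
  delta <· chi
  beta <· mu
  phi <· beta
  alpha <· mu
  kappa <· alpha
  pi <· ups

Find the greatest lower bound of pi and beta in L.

Common lower bounds of {pi, beta}: chi, delta, eps, lambda, nu, omicron, tau, zeta.
The greatest among these is eps.

eps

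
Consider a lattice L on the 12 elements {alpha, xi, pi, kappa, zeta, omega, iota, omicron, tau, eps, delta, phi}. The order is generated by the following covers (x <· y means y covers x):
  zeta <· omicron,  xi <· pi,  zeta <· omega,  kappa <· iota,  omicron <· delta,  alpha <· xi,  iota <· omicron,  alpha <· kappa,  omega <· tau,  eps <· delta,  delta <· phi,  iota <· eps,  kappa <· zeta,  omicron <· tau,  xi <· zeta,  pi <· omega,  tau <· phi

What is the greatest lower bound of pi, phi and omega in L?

pi

Common lower bounds of {pi, phi, omega}: alpha, pi, xi.
The greatest among these is pi.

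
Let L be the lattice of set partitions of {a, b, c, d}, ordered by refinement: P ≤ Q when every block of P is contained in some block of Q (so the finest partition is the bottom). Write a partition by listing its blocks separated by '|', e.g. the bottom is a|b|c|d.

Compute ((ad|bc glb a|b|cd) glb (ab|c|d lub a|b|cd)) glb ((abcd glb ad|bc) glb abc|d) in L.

a|b|c|d

ad|bc ∧ a|b|cd = a|b|c|d
ab|c|d ∨ a|b|cd = ab|cd
a|b|c|d ∧ ab|cd = a|b|c|d
abcd ∧ ad|bc = ad|bc
ad|bc ∧ abc|d = a|bc|d
a|b|c|d ∧ a|bc|d = a|b|c|d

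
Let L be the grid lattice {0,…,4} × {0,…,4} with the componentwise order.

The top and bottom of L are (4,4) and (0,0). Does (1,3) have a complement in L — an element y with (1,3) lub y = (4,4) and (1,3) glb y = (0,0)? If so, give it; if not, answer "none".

For every candidate y, either (1,3) ∨ y ≠ (4,4) or (1,3) ∧ y ≠ (0,0); no complement exists.

none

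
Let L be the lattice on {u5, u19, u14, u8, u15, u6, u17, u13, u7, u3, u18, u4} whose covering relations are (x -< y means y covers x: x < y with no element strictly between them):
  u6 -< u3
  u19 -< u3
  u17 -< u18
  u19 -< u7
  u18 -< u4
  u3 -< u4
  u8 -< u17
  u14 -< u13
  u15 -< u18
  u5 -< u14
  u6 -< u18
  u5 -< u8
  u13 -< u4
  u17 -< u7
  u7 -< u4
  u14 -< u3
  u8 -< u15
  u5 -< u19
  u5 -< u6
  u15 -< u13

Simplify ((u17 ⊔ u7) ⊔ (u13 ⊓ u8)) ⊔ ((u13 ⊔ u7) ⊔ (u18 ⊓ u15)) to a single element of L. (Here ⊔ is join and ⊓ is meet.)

u4

u17 ∨ u7 = u7
u13 ∧ u8 = u8
u7 ∨ u8 = u7
u13 ∨ u7 = u4
u18 ∧ u15 = u15
u4 ∨ u15 = u4
u7 ∨ u4 = u4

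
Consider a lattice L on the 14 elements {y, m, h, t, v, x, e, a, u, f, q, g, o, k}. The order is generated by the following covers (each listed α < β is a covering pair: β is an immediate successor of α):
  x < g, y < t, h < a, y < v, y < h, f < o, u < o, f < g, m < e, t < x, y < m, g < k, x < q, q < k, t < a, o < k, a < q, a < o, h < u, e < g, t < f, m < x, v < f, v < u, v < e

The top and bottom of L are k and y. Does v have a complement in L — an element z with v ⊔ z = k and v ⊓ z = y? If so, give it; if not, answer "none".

Need z with v ∨ z = k and v ∧ z = y.
Checking each element gives: q.

q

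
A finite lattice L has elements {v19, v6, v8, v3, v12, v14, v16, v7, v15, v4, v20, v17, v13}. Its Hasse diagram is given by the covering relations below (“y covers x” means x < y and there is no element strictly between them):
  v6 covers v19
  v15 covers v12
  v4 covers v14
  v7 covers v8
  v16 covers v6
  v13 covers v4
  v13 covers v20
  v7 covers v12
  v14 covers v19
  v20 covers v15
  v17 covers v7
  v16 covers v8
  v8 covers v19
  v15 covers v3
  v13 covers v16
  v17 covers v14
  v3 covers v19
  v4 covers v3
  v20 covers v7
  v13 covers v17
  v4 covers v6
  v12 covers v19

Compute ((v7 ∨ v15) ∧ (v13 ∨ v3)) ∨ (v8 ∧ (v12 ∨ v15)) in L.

v7 ∨ v15 = v20
v13 ∨ v3 = v13
v20 ∧ v13 = v20
v12 ∨ v15 = v15
v8 ∧ v15 = v19
v20 ∨ v19 = v20

v20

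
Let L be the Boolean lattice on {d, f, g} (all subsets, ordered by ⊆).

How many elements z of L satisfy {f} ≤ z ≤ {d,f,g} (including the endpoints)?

4

The interval [{f}, {d,f,g}] = {{d,f,g}, {d,f}, {f,g}, {f}}, which has 4 elements.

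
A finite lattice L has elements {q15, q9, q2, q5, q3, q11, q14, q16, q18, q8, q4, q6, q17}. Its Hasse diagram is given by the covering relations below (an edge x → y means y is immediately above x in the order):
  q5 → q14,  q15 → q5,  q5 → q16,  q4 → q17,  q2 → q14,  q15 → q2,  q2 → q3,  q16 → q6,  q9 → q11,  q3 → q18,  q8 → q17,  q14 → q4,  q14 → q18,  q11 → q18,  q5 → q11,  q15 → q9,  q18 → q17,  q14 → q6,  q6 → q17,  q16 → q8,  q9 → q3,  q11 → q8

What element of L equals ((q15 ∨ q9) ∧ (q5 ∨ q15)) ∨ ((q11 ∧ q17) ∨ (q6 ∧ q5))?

q11

q15 ∨ q9 = q9
q5 ∨ q15 = q5
q9 ∧ q5 = q15
q11 ∧ q17 = q11
q6 ∧ q5 = q5
q11 ∨ q5 = q11
q15 ∨ q11 = q11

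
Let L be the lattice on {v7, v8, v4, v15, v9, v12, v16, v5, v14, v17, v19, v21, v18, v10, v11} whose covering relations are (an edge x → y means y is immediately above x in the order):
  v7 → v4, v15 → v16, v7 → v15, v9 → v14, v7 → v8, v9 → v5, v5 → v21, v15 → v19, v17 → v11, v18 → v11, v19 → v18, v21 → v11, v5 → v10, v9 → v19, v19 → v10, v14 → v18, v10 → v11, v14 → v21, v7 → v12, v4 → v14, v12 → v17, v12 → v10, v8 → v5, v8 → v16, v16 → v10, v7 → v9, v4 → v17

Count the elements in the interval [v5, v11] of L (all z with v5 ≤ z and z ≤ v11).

The interval [v5, v11] = {v10, v11, v21, v5}, which has 4 elements.

4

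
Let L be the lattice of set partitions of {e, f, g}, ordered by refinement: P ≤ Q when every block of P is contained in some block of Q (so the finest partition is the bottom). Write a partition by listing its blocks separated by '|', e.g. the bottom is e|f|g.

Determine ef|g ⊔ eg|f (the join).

Common upper bounds of {ef|g, eg|f}: efg.
The least among these is efg.

efg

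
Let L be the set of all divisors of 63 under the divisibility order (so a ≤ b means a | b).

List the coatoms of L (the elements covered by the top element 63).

The coatoms are exactly the elements covered by 63: 21, 9.

21, 9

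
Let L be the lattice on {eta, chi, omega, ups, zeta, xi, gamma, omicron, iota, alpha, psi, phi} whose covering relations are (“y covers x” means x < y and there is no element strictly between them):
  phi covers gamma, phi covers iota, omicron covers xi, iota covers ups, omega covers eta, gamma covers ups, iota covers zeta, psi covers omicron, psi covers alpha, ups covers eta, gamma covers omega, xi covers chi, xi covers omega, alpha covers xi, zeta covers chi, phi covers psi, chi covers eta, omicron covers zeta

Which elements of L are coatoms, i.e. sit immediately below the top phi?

gamma, iota, psi

The coatoms are exactly the elements covered by phi: gamma, iota, psi.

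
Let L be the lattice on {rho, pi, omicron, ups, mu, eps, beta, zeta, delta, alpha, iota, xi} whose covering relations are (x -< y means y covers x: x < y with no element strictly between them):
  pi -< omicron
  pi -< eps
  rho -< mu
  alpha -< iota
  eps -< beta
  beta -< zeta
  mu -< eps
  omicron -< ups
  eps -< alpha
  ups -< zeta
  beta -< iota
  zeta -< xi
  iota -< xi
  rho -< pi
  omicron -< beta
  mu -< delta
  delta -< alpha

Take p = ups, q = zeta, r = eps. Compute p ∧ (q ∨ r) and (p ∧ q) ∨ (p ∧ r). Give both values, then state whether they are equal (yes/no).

q ∨ r = zeta, so p ∧ (q ∨ r) = ups ∧ zeta = ups.
p ∧ q = ups and p ∧ r = pi, so (p ∧ q) ∨ (p ∧ r) = ups ∨ pi = ups.
Equal: yes.

ups; ups; yes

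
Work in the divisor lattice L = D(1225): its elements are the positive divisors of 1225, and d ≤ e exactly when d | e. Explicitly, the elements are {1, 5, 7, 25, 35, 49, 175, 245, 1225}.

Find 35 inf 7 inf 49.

7

In the divisibility order, the meet is the greatest common divisor: gcd(35, 7, 49) = 7.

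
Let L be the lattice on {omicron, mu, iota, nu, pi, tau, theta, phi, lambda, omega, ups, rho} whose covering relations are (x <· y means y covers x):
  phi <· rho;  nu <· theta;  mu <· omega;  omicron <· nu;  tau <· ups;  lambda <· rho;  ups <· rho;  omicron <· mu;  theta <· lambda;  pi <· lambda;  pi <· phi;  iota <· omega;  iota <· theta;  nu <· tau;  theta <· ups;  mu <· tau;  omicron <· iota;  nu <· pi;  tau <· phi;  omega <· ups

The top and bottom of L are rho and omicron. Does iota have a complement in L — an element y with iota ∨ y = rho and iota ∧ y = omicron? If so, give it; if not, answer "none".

phi

Need y with iota ∨ y = rho and iota ∧ y = omicron.
Checking each element gives: phi.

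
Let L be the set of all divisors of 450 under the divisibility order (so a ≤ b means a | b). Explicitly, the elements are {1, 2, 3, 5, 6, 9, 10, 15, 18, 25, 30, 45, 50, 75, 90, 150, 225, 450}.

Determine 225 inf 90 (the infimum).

45

In the divisibility order, the meet is the greatest common divisor: gcd(225, 90) = 45.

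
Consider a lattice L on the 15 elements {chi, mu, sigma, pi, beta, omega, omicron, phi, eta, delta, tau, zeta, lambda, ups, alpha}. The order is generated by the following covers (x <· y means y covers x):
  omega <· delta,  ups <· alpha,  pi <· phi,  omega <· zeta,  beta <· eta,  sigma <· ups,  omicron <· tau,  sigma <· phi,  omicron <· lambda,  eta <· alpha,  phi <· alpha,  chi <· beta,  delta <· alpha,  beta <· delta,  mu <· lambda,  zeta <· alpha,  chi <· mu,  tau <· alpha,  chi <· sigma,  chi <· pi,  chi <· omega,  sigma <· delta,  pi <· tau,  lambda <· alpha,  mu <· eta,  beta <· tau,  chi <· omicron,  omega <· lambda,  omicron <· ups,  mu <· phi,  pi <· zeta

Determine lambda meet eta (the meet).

Common lower bounds of {lambda, eta}: chi, mu.
The greatest among these is mu.

mu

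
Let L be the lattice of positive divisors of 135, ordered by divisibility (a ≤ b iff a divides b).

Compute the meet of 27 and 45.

9

In the divisibility order, the meet is the greatest common divisor: gcd(27, 45) = 9.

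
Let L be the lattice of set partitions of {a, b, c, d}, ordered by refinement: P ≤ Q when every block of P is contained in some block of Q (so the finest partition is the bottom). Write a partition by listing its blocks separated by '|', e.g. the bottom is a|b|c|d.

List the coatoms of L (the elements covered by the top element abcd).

The coatoms are exactly the elements covered by abcd: abc|d, abd|c, ab|cd, acd|b, ac|bd, ad|bc, a|bcd.

abc|d, abd|c, ab|cd, acd|b, ac|bd, ad|bc, a|bcd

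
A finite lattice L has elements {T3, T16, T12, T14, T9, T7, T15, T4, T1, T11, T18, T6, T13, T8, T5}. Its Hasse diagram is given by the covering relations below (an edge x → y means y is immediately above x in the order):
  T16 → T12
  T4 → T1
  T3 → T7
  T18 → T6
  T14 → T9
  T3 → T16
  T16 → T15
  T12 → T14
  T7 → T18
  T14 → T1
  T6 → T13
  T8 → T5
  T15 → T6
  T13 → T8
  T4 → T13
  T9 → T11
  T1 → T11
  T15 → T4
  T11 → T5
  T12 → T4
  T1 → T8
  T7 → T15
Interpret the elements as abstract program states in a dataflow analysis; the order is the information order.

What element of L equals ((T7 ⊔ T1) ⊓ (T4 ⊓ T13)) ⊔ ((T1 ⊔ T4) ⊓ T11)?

T7 ∨ T1 = T1
T4 ∧ T13 = T4
T1 ∧ T4 = T4
T1 ∨ T4 = T1
T1 ∧ T11 = T1
T4 ∨ T1 = T1

T1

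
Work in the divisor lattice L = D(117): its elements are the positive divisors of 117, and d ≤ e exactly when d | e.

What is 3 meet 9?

In the divisibility order, the meet is the greatest common divisor: gcd(3, 9) = 3.

3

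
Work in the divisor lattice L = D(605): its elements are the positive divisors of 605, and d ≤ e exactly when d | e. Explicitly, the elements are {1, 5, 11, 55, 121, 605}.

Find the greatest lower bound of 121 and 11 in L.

11

In the divisibility order, the meet is the greatest common divisor: gcd(121, 11) = 11.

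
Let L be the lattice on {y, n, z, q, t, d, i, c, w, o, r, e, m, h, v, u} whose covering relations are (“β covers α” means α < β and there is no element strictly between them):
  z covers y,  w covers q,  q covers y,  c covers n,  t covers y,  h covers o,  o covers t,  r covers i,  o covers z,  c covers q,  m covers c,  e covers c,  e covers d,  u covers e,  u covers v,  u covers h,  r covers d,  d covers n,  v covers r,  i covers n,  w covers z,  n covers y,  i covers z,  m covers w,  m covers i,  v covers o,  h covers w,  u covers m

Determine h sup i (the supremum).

Common upper bounds of {h, i}: u.
The least among these is u.

u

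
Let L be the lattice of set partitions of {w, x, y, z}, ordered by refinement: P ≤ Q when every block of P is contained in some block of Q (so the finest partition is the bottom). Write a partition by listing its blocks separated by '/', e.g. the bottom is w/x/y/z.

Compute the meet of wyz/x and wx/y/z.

w/x/y/z

Common lower bounds of {wyz/x, wx/y/z}: w/x/y/z.
The greatest among these is w/x/y/z.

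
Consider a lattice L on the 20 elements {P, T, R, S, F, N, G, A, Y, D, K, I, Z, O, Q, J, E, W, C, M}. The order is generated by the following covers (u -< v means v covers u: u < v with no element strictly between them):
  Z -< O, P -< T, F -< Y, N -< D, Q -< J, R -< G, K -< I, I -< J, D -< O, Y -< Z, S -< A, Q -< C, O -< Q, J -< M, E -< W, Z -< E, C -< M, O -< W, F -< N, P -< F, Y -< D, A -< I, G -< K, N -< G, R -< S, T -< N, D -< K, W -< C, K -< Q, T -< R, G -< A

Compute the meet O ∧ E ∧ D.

Common lower bounds of {O, E, D}: F, P, Y.
The greatest among these is Y.

Y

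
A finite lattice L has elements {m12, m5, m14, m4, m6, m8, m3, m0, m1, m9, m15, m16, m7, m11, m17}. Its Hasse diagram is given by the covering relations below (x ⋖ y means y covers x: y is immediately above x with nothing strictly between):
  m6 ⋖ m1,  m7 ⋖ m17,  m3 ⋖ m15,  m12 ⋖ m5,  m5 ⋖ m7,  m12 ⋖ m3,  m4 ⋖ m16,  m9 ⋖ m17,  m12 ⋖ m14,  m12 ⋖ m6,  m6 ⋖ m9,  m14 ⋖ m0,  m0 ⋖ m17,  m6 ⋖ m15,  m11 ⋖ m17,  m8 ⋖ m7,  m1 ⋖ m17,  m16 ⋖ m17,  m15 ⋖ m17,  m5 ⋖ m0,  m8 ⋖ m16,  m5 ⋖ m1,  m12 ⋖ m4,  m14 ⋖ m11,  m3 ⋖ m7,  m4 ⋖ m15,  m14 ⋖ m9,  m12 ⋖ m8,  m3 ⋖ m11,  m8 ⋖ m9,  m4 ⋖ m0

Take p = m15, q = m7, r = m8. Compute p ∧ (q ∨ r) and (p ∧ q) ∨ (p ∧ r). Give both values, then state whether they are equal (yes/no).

q ∨ r = m7, so p ∧ (q ∨ r) = m15 ∧ m7 = m3.
p ∧ q = m3 and p ∧ r = m12, so (p ∧ q) ∨ (p ∧ r) = m3 ∨ m12 = m3.
Equal: yes.

m3; m3; yes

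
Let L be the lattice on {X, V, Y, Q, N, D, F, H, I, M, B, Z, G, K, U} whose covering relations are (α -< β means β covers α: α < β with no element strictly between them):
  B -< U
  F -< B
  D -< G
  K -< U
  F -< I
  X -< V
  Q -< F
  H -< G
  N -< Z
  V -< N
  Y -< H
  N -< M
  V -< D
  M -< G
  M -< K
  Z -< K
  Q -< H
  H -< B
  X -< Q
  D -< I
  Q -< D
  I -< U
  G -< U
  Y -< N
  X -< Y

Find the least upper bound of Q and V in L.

D

Common upper bounds of {Q, V}: D, G, I, U.
The least among these is D.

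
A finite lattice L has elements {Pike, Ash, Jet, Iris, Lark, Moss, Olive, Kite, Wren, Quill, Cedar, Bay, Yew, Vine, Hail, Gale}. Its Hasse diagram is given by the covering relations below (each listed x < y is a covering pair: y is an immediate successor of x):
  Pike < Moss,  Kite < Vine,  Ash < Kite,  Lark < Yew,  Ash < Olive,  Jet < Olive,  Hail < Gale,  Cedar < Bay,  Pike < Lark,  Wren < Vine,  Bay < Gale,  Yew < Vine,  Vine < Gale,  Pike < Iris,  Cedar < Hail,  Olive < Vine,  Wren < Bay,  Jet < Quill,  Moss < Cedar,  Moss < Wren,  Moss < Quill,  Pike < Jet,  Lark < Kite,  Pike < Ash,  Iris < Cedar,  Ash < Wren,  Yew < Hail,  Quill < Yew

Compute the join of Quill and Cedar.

Common upper bounds of {Quill, Cedar}: Gale, Hail.
The least among these is Hail.

Hail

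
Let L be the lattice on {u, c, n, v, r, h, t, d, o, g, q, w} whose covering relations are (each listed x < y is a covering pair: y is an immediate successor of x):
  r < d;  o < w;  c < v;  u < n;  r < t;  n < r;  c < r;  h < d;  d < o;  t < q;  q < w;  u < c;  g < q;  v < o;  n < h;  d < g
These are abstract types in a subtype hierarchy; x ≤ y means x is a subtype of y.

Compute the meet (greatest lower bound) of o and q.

Common lower bounds of {o, q}: c, d, h, n, r, u.
The greatest among these is d.

d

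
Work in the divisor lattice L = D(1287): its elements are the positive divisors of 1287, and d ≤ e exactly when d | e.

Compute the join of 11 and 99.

99

In the divisibility order, the join is the least common multiple: lcm(11, 99) = 99.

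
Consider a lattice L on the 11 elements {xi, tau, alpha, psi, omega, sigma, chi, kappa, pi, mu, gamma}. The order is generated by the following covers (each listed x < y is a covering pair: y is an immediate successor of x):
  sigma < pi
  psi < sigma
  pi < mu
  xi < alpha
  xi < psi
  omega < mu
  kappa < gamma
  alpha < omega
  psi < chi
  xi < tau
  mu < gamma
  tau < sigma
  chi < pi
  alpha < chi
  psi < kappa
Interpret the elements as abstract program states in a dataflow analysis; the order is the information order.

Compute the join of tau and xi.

tau

Common upper bounds of {tau, xi}: gamma, mu, pi, sigma, tau.
The least among these is tau.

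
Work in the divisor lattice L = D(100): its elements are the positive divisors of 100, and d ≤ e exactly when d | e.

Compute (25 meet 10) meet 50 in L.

25 ∧ 10 = 5
5 ∧ 50 = 5

5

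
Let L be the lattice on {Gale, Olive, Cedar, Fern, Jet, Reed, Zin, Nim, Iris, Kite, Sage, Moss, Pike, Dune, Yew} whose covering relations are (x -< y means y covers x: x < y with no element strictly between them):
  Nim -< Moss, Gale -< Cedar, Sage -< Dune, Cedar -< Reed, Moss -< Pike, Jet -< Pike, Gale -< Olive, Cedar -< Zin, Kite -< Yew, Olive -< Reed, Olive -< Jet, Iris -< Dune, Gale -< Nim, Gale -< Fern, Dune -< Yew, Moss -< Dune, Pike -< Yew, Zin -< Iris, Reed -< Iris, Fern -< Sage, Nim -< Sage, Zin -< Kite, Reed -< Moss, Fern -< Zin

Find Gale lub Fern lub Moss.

Dune

Common upper bounds of {Gale, Fern, Moss}: Dune, Yew.
The least among these is Dune.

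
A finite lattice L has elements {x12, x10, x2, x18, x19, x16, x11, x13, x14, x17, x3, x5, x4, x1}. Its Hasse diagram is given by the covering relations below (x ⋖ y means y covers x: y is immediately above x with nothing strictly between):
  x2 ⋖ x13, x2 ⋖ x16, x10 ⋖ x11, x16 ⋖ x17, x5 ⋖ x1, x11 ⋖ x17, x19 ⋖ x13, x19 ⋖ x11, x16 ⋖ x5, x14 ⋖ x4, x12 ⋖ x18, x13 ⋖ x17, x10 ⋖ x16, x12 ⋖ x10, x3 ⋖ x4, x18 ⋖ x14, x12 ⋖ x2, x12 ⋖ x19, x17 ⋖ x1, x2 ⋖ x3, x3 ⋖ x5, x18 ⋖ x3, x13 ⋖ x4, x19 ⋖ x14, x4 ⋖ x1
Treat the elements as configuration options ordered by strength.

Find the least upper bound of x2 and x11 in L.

Common upper bounds of {x2, x11}: x1, x17.
The least among these is x17.

x17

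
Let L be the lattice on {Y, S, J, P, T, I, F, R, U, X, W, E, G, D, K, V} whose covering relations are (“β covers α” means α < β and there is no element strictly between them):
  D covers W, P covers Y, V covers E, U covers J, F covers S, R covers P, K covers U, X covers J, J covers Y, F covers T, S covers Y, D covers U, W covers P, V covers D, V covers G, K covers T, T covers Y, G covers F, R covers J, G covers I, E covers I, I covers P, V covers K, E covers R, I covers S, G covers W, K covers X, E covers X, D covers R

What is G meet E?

Common lower bounds of {G, E}: I, P, S, Y.
The greatest among these is I.

I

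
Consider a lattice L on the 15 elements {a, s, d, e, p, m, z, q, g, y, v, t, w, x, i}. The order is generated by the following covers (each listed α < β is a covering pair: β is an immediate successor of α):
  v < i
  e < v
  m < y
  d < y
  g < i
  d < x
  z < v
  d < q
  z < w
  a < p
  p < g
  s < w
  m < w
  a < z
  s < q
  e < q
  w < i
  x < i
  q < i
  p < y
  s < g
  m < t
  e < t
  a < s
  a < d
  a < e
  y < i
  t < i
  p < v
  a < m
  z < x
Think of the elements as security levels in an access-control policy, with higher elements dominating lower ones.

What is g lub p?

Common upper bounds of {g, p}: g, i.
The least among these is g.

g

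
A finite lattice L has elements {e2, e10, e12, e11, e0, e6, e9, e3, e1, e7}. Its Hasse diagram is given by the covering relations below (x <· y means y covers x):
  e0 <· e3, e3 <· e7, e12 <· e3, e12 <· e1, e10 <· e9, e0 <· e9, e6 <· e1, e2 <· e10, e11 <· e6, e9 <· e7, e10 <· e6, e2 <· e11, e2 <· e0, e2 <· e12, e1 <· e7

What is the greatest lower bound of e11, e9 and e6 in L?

Common lower bounds of {e11, e9, e6}: e2.
The greatest among these is e2.

e2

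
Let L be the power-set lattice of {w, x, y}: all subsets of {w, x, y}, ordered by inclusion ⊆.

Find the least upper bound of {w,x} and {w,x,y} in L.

{w,x,y}

Common upper bounds of {{w,x}, {w,x,y}}: {w,x,y}.
The least among these is {w,x,y}.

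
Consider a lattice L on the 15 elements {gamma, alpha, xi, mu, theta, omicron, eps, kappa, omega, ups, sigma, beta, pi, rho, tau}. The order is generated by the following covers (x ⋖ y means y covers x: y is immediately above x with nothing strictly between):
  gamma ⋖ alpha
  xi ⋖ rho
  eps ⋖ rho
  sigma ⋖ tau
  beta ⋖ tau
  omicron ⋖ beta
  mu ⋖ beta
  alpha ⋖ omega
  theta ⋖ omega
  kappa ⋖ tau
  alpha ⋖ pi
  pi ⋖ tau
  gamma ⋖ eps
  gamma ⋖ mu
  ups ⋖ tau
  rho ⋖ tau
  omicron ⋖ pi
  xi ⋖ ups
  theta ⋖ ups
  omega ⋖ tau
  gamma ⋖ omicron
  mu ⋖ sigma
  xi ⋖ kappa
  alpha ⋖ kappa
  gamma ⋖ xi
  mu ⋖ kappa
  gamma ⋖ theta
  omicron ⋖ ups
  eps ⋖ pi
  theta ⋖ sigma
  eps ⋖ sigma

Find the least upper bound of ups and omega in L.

Common upper bounds of {ups, omega}: tau.
The least among these is tau.

tau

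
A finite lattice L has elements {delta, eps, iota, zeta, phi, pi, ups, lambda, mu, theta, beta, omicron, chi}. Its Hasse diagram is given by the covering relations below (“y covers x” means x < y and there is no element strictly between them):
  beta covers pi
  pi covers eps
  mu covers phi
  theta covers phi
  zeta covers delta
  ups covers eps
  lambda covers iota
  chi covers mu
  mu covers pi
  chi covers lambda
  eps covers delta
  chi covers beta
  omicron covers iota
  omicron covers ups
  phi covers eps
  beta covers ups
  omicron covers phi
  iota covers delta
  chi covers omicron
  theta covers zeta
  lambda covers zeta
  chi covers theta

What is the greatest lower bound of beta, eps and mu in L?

eps

Common lower bounds of {beta, eps, mu}: delta, eps.
The greatest among these is eps.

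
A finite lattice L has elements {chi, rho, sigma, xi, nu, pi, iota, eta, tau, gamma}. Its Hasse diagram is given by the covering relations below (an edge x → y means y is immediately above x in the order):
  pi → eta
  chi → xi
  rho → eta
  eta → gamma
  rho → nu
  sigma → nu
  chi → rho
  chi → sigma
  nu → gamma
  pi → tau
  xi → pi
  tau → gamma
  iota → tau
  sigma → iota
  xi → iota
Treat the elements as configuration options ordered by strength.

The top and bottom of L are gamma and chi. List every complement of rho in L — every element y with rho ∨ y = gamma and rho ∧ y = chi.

iota, tau

Need y with rho ∨ y = gamma and rho ∧ y = chi.
Checking each element gives: iota, tau.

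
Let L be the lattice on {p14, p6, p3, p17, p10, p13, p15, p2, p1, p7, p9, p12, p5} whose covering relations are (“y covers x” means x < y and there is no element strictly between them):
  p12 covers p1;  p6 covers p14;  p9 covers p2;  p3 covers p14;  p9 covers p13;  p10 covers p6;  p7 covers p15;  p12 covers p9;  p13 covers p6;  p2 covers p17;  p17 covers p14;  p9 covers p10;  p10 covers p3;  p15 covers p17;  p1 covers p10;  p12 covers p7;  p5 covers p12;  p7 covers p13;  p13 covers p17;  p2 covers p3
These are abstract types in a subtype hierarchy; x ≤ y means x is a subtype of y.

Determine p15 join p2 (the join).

Common upper bounds of {p15, p2}: p12, p5.
The least among these is p12.

p12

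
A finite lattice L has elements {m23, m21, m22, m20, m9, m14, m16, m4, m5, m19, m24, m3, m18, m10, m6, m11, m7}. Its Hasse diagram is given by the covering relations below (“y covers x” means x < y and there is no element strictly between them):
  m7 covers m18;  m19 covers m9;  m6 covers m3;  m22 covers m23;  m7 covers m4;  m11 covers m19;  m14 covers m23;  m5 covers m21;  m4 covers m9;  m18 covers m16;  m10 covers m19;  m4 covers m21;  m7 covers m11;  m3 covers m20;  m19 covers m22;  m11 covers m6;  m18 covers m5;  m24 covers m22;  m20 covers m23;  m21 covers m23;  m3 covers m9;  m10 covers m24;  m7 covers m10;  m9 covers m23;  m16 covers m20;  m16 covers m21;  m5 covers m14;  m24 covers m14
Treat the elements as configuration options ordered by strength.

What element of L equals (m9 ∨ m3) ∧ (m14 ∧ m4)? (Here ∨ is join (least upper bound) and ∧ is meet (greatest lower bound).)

m9 ∨ m3 = m3
m14 ∧ m4 = m23
m3 ∧ m23 = m23

m23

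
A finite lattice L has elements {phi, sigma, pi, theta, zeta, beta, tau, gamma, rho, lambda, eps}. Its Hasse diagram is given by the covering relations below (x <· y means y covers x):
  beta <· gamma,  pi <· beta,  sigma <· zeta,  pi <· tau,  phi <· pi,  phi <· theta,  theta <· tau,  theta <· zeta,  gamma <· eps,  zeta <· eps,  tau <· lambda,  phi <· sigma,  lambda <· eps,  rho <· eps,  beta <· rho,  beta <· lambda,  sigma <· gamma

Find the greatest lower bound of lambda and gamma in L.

Common lower bounds of {lambda, gamma}: beta, phi, pi.
The greatest among these is beta.

beta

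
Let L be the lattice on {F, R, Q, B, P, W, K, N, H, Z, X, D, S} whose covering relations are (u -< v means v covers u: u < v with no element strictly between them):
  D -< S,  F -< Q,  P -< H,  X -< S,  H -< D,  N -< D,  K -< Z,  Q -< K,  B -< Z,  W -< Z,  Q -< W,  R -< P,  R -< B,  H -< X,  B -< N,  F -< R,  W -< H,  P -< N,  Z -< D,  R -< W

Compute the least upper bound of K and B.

Common upper bounds of {K, B}: D, S, Z.
The least among these is Z.

Z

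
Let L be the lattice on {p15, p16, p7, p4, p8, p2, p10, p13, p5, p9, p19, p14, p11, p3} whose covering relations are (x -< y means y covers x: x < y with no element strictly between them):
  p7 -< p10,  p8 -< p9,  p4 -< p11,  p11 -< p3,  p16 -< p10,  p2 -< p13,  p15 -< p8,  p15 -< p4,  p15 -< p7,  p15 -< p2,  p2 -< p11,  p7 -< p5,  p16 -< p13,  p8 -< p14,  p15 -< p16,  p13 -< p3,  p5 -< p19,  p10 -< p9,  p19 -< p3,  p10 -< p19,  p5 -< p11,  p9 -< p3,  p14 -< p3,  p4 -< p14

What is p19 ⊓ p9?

Common lower bounds of {p19, p9}: p10, p15, p16, p7.
The greatest among these is p10.

p10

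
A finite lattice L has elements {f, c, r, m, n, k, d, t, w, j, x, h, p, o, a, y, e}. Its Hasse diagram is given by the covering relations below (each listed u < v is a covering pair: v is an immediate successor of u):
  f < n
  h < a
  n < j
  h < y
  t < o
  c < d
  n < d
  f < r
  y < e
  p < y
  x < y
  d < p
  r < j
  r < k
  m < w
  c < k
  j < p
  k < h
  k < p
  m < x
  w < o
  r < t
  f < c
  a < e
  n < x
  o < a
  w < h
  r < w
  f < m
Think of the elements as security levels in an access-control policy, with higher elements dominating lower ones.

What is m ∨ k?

Common upper bounds of {m, k}: a, e, h, y.
The least among these is h.

h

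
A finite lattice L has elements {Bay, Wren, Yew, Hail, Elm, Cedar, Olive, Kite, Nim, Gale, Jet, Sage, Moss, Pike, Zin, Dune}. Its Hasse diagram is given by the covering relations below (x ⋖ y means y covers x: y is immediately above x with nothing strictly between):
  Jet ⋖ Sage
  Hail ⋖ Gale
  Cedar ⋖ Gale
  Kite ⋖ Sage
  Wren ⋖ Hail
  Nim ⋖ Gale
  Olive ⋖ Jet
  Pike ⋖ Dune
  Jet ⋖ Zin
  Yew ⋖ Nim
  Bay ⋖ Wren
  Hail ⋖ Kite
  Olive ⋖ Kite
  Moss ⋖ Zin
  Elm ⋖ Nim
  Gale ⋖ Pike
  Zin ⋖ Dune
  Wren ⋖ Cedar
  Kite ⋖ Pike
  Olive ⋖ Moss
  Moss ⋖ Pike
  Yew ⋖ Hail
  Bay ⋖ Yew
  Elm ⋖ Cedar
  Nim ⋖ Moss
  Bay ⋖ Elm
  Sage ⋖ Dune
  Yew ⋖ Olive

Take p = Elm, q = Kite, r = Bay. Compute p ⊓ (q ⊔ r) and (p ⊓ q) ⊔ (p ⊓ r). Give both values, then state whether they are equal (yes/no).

q ⊔ r = Kite, so p ⊓ (q ⊔ r) = Elm ⊓ Kite = Bay.
p ⊓ q = Bay and p ⊓ r = Bay, so (p ⊓ q) ⊔ (p ⊓ r) = Bay ⊔ Bay = Bay.
Equal: yes.

Bay; Bay; yes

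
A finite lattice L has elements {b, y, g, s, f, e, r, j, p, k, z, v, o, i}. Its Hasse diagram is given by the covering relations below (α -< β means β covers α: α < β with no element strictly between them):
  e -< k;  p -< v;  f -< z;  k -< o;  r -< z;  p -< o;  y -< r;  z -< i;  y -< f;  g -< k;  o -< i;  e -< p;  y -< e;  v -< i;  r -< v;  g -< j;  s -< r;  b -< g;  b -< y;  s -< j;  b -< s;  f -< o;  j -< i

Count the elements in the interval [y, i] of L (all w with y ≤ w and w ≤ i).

10

The interval [y, i] = {e, f, i, k, o, p, r, v, y, z}, which has 10 elements.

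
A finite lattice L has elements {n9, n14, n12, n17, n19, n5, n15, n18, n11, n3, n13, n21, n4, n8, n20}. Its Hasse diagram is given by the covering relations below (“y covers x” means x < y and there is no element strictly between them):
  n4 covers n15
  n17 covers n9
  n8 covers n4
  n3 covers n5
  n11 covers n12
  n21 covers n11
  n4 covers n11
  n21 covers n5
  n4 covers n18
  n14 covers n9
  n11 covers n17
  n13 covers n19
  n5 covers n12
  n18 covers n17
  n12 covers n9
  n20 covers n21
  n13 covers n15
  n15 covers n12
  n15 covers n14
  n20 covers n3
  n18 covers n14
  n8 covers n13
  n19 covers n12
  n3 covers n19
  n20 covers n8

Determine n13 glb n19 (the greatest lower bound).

n19

Common lower bounds of {n13, n19}: n12, n19, n9.
The greatest among these is n19.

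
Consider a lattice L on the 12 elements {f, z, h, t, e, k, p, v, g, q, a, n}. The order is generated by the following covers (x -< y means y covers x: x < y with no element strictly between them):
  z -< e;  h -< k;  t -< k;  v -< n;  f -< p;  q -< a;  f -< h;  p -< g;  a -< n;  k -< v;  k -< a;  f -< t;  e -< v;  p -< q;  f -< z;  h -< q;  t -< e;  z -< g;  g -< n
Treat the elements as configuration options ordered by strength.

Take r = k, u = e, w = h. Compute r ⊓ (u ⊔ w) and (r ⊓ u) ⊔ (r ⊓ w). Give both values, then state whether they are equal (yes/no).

k; k; yes

u ⊔ w = v, so r ⊓ (u ⊔ w) = k ⊓ v = k.
r ⊓ u = t and r ⊓ w = h, so (r ⊓ u) ⊔ (r ⊓ w) = t ⊔ h = k.
Equal: yes.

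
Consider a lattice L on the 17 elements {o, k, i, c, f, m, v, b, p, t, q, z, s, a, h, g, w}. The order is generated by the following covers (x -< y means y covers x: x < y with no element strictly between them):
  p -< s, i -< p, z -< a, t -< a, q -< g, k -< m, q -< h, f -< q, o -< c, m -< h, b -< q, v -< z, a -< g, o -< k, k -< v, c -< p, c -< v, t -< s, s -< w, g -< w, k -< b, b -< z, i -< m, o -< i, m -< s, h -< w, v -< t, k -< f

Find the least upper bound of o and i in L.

Common upper bounds of {o, i}: h, i, m, p, s, w.
The least among these is i.

i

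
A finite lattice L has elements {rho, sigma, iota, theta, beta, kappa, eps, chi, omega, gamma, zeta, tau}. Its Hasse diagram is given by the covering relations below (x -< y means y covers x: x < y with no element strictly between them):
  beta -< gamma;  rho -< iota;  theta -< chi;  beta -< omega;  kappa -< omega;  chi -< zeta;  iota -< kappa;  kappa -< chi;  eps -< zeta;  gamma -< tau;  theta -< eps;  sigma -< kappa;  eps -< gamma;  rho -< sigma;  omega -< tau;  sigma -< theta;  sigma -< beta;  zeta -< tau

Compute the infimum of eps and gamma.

Common lower bounds of {eps, gamma}: eps, rho, sigma, theta.
The greatest among these is eps.

eps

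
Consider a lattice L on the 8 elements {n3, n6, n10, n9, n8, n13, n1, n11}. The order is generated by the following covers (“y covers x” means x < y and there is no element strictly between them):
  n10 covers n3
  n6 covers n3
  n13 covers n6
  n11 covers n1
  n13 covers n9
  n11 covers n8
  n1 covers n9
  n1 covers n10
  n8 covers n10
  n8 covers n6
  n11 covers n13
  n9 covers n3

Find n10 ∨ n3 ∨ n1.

n1

Common upper bounds of {n10, n3, n1}: n1, n11.
The least among these is n1.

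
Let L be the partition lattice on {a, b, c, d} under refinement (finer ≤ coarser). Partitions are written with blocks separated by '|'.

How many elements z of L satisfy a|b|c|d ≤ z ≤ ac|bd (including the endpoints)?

The interval [a|b|c|d, ac|bd] = {ac|bd, ac|b|d, a|bd|c, a|b|c|d}, which has 4 elements.

4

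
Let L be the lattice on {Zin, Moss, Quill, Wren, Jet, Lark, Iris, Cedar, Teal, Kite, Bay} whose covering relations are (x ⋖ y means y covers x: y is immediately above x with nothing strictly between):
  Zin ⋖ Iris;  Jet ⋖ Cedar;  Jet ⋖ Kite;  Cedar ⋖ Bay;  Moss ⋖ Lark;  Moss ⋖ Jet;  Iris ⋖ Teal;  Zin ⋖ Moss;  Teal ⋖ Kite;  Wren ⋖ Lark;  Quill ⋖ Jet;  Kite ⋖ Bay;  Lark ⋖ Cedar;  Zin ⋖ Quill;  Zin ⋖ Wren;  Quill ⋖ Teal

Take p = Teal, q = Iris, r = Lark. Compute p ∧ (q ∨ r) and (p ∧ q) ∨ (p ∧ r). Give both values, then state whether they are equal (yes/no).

Teal; Iris; no

q ∨ r = Bay, so p ∧ (q ∨ r) = Teal ∧ Bay = Teal.
p ∧ q = Iris and p ∧ r = Zin, so (p ∧ q) ∨ (p ∧ r) = Iris ∨ Zin = Iris.
Equal: no.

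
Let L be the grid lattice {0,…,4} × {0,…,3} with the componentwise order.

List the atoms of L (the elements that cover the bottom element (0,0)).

The atoms are exactly the elements that cover (0,0): (0,1), (1,0).

(0,1), (1,0)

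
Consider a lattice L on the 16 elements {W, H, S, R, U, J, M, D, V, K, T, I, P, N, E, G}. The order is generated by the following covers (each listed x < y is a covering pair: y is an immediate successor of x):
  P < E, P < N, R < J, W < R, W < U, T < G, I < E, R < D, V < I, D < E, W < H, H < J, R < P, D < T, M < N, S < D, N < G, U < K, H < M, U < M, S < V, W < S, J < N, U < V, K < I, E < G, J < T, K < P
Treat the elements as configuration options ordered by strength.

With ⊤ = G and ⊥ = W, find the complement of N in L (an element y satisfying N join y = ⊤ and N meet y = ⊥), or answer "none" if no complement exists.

Need y with N ∨ y = G and N ∧ y = W.
Checking each element gives: S.

S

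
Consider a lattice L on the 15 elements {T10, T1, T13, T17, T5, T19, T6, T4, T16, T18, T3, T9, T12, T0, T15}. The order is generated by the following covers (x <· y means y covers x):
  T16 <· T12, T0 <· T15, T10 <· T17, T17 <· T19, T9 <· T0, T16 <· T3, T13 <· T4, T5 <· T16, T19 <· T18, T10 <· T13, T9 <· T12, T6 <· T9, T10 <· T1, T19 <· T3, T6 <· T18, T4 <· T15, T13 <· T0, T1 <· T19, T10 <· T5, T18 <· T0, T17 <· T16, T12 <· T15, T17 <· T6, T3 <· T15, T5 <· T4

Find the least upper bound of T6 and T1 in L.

T18

Common upper bounds of {T6, T1}: T0, T15, T18.
The least among these is T18.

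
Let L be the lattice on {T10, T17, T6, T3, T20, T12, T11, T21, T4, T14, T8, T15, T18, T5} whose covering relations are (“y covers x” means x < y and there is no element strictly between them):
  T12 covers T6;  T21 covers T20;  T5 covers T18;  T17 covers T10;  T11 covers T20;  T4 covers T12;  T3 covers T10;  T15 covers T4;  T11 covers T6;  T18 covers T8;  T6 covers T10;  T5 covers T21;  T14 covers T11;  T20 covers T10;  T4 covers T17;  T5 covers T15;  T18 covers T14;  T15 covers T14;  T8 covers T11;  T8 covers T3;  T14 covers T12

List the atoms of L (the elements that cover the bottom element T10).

The atoms are exactly the elements that cover T10: T17, T20, T3, T6.

T17, T20, T3, T6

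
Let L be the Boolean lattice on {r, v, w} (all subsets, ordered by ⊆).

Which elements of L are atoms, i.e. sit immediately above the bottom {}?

{r}, {v}, {w}

The atoms are exactly the elements that cover {}: {r}, {v}, {w}.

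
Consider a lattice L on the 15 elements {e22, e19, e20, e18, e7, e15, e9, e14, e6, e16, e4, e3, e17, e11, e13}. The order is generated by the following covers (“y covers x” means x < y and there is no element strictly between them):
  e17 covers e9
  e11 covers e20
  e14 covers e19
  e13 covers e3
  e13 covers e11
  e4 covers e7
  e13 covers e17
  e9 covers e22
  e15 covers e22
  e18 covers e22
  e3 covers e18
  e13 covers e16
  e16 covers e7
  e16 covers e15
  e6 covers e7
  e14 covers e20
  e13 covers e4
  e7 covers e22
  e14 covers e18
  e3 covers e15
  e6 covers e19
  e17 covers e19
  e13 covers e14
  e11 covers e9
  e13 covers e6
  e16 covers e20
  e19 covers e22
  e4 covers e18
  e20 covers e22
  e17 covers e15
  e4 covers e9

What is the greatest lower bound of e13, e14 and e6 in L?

e19

Common lower bounds of {e13, e14, e6}: e19, e22.
The greatest among these is e19.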